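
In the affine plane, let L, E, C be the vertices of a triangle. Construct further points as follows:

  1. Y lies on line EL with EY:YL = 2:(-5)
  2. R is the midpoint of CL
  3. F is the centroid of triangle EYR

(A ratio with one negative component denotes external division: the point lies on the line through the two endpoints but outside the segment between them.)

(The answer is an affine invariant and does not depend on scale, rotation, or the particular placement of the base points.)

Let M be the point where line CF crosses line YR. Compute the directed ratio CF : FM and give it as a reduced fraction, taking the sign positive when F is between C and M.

CF:FM = -17/2

Set L = (0, 0), E = (1, 0), C = (0, 1); any affine frame gives the same invariant.
1. Y lies on line EL with EY:YL = 2:(-5) ⇒ Y = (5/3, 0)
2. R is the midpoint of CL ⇒ R = (0, 1/2)
3. F is the centroid of triangle EYR ⇒ F = (8/9, 1/6)
line CF meets YR at M = (40/51, 9/34)
F = C + t·(M−C) with t = 17/15, so CF:FM = 17/15:-2/15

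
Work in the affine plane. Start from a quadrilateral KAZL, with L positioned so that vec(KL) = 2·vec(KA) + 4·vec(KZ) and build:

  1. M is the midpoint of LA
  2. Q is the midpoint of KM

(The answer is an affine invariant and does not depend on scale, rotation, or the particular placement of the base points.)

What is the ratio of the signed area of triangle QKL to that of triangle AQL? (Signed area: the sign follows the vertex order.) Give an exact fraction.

Work in coordinates with K = (0, 0), A = (1, 0), Z = (0, 1), L = (2, 4).
1. M is the midpoint of LA ⇒ M = (3/2, 2)
2. Q is the midpoint of KM ⇒ Q = (3/4, 1)
2·[QKL] = -1, 2·[AQL] = -2
[QKL]:[AQL] = -1:-2 = 1/2

[QKL]:[AQL] = 1/2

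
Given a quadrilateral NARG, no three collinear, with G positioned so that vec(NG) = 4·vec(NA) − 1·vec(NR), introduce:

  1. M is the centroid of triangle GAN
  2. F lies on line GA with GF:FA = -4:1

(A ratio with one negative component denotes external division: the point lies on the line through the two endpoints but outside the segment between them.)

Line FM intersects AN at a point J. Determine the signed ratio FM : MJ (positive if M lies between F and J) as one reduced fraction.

Set N = (0, 0), A = (1, 0), R = (0, 1), G = (4, -1); any affine frame gives the same invariant.
1. M is the centroid of triangle GAN ⇒ M = (5/3, -1/3)
2. F lies on line GA with GF:FA = -4:1 ⇒ F = (0, 1/3)
line FM meets AN at J = (5/6, 0)
M = F + t·(J−F) with t = 2, so FM:MJ = 2:-1

FM:MJ = -2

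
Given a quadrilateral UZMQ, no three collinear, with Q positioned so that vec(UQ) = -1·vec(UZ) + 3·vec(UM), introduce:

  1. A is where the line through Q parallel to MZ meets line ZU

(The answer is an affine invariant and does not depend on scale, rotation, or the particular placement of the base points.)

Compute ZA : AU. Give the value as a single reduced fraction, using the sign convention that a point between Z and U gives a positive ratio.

ZA:AU = -1/2

Set U = (0, 0), Z = (1, 0), M = (0, 1), Q = (-1, 3); any affine frame gives the same invariant.
1. A is where the line through Q parallel to MZ meets line ZU ⇒ A = (2, 0)
A = Z + t·(U−Z) with t = -1, so ZA:AU = t:(1−t) = -1:2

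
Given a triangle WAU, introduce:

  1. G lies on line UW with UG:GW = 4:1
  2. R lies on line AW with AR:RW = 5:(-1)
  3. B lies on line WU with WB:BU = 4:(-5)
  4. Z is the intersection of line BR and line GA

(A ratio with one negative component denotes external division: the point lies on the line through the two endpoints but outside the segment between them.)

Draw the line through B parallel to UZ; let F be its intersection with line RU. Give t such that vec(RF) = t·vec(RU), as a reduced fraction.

Set W = (0, 0), A = (1, 0), U = (0, 1); any affine frame gives the same invariant.
1. G lies on line UW with UG:GW = 4:1 ⇒ G = (0, 1/5)
2. R lies on line AW with AR:RW = 5:(-1) ⇒ R = (-1/4, 0)
3. B lies on line WU with WB:BU = 4:(-5) ⇒ B = (0, -4)
4. Z is the intersection of line BR and line GA ⇒ Z = (-21/79, 20/79)
through B parallel to UZ: direction (-21/79, -59/79); meets RU at F = (-21/5, -79/5)
F = R + t·(U−R) with t = -79/5

t = -79/5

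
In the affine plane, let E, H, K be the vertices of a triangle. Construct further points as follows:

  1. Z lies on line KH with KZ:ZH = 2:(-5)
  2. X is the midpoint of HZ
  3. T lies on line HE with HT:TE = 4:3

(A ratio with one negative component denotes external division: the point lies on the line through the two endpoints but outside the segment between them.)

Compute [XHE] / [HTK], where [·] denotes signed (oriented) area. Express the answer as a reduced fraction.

[XHE]:[HTK] = 35/24

Assign E = (0, 0), H = (1, 0), K = (0, 1) — the answer is frame-independent, so this choice is without loss of generality.
1. Z lies on line KH with KZ:ZH = 2:(-5) ⇒ Z = (-2/3, 5/3)
2. X is the midpoint of HZ ⇒ X = (1/6, 5/6)
3. T lies on line HE with HT:TE = 4:3 ⇒ T = (3/7, 0)
2·[XHE] = -5/6, 2·[HTK] = -4/7
[XHE]:[HTK] = -5/6:-4/7 = 35/24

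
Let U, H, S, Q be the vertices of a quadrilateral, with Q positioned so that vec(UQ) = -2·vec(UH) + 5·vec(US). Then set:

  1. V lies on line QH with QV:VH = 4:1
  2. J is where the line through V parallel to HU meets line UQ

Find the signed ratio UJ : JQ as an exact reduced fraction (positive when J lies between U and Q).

Set U = (0, 0), H = (1, 0), S = (0, 1), Q = (-2, 5); any affine frame gives the same invariant.
1. V lies on line QH with QV:VH = 4:1 ⇒ V = (2/5, 1)
2. J is where the line through V parallel to HU meets line UQ ⇒ J = (-2/5, 1)
J = U + t·(Q−U) with t = 1/5, so UJ:JQ = t:(1−t) = 1/5:4/5

UJ:JQ = 1/4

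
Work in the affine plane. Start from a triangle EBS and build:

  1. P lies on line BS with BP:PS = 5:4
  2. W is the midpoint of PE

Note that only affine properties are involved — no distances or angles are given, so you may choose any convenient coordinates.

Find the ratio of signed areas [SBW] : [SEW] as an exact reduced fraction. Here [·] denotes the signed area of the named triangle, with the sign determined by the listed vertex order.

Set E = (0, 0), B = (1, 0), S = (0, 1); any affine frame gives the same invariant.
1. P lies on line BS with BP:PS = 5:4 ⇒ P = (4/9, 5/9)
2. W is the midpoint of PE ⇒ W = (2/9, 5/18)
2·[SBW] = -1/2, 2·[SEW] = 2/9
[SBW]:[SEW] = -1/2:2/9 = -9/4

[SBW]:[SEW] = -9/4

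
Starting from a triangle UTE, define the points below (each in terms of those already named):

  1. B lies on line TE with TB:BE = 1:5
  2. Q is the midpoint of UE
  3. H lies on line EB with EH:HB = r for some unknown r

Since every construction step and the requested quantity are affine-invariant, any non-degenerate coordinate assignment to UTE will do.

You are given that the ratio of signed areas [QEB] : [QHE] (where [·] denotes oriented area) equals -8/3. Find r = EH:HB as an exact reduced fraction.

r = 3/5

Set U = (0, 0), T = (1, 0), E = (0, 1); any affine frame gives the same invariant.
1. B lies on line TE with TB:BE = 1:5 ⇒ B = (5/6, 1/6)
2. Q is the midpoint of UE ⇒ Q = (0, 1/2)
3. With EH:HB = r, write λ = r/(r+1) so H = E + λ·(B−E); H is affine-linear in λ
Every point depending on H is an affine combination of H and λ-independent points, so each such coordinate is linear in λ; the λ² term in each signed area is a multiple of (B−E)×(B−E) = 0, so 2·[QEB] and 2·[QHE] are each linear in λ. Evaluating at λ=0 and λ=1:
  2·[QEB] = -5/12,   2·[QHE] = 5/12·λ
So [QEB]:[QHE] = (-5/12) / (5/12·λ). Setting this equal to -8/3:
  -5/12 = -8/3·(5/12·λ)  ⇒  λ = 3/8
Then r = λ/(1−λ) = (3/8)/(5/8) = 3/5. Check: with r = 3/5, H = (5/16, 11/16) and [QEB]:[QHE] = -8/3 as required.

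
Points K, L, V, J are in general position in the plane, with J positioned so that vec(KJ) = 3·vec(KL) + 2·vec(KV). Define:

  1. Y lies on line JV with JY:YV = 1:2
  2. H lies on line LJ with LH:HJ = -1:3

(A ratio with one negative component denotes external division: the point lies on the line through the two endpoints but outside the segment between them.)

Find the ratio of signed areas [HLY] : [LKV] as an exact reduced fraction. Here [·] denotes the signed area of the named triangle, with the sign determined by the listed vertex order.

[HLY]:[LKV] = -2/3

Set K = (0, 0), L = (1, 0), V = (0, 1), J = (3, 2); any affine frame gives the same invariant.
1. Y lies on line JV with JY:YV = 1:2 ⇒ Y = (2, 5/3)
2. H lies on line LJ with LH:HJ = -1:3 ⇒ H = (0, -1)
2·[HLY] = 2/3, 2·[LKV] = -1
[HLY]:[LKV] = 2/3:-1 = -2/3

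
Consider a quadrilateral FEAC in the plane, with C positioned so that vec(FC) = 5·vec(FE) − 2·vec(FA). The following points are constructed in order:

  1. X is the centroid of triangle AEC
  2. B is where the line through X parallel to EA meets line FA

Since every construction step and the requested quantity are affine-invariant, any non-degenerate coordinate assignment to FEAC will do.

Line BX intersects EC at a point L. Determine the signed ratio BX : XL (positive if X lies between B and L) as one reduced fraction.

Choose coordinates F = (0, 0), E = (1, 0), A = (0, 1), C = (5, -2).
1. X is the centroid of triangle AEC ⇒ X = (2, -1/3)
2. B is where the line through X parallel to EA meets line FA ⇒ B = (0, 5/3)
line BX meets EC at L = (7/3, -2/3)
X = B + t·(L−B) with t = 6/7, so BX:XL = 6/7:1/7

BX:XL = 6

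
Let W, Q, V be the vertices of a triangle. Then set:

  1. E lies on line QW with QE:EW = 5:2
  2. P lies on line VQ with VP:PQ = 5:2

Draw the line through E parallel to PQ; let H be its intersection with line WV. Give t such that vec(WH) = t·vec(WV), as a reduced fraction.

t = 2/7

Set W = (0, 0), Q = (1, 0), V = (0, 1); any affine frame gives the same invariant.
1. E lies on line QW with QE:EW = 5:2 ⇒ E = (2/7, 0)
2. P lies on line VQ with VP:PQ = 5:2 ⇒ P = (5/7, 2/7)
through E parallel to PQ: direction (2/7, -2/7); meets WV at H = (0, 2/7)
H = W + t·(V−W) with t = 2/7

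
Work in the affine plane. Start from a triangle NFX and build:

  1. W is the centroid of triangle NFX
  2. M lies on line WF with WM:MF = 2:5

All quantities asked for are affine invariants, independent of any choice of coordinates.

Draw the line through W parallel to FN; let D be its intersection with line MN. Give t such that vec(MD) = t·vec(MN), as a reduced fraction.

Assign N = (0, 0), F = (1, 0), X = (0, 1) — the answer is frame-independent, so this choice is without loss of generality.
1. W is the centroid of triangle NFX ⇒ W = (1/3, 1/3)
2. M lies on line WF with WM:MF = 2:5 ⇒ M = (11/21, 5/21)
through W parallel to FN: direction (-1, 0); meets MN at D = (11/15, 1/3)
D = M + t·(N−M) with t = -2/5

t = -2/5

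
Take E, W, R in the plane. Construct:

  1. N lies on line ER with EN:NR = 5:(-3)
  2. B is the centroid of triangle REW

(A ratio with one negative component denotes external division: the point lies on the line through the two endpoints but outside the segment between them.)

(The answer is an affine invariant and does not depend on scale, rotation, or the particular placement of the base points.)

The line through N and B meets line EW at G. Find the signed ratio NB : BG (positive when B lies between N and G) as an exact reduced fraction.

Choose coordinates E = (0, 0), W = (1, 0), R = (0, 1).
1. N lies on line ER with EN:NR = 5:(-3) ⇒ N = (0, 5/2)
2. B is the centroid of triangle REW ⇒ B = (1/3, 1/3)
line NB meets EW at G = (5/13, 0)
B = N + t·(G−N) with t = 13/15, so NB:BG = 13/15:2/15

NB:BG = 13/2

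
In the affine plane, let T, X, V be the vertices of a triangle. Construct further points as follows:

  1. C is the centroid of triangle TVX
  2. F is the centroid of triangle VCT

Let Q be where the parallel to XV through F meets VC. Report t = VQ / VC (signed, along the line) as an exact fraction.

Set T = (0, 0), X = (1, 0), V = (0, 1); any affine frame gives the same invariant.
1. C is the centroid of triangle TVX ⇒ C = (1/3, 1/3)
2. F is the centroid of triangle VCT ⇒ F = (1/9, 4/9)
through F parallel to XV: direction (-1, 1); meets VC at Q = (4/9, 1/9)
Q = V + t·(C−V) with t = 4/3

t = 4/3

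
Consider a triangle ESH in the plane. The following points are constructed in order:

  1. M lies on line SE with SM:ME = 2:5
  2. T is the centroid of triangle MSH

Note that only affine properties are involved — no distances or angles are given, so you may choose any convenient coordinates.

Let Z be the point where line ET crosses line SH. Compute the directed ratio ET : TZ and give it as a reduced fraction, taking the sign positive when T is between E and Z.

Work in coordinates with E = (0, 0), S = (1, 0), H = (0, 1).
1. M lies on line SE with SM:ME = 2:5 ⇒ M = (5/7, 0)
2. T is the centroid of triangle MSH ⇒ T = (4/7, 1/3)
line ET meets SH at Z = (12/19, 7/19)
T = E + t·(Z−E) with t = 19/21, so ET:TZ = 19/21:2/21

ET:TZ = 19/2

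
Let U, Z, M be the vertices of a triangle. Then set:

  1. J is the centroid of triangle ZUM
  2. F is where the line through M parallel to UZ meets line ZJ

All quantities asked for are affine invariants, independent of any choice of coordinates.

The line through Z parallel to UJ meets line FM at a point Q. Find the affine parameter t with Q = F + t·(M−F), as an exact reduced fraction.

t = 3

Choose coordinates U = (0, 0), Z = (1, 0), M = (0, 1).
1. J is the centroid of triangle ZUM ⇒ J = (1/3, 1/3)
2. F is where the line through M parallel to UZ meets line ZJ ⇒ F = (-1, 1)
through Z parallel to UJ: direction (1/3, 1/3); meets FM at Q = (2, 1)
Q = F + t·(M−F) with t = 3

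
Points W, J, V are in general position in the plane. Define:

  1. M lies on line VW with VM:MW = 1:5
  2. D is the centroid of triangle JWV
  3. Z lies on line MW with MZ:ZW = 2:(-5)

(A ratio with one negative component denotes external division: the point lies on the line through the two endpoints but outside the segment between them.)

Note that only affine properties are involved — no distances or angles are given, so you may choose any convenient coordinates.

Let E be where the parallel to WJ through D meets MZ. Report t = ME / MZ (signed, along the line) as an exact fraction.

Choose coordinates W = (0, 0), J = (1, 0), V = (0, 1).
1. M lies on line VW with VM:MW = 1:5 ⇒ M = (0, 5/6)
2. D is the centroid of triangle JWV ⇒ D = (1/3, 1/3)
3. Z lies on line MW with MZ:ZW = 2:(-5) ⇒ Z = (0, 25/18)
through D parallel to WJ: direction (1, 0); meets MZ at E = (0, 1/3)
E = M + t·(Z−M) with t = -9/10

t = -9/10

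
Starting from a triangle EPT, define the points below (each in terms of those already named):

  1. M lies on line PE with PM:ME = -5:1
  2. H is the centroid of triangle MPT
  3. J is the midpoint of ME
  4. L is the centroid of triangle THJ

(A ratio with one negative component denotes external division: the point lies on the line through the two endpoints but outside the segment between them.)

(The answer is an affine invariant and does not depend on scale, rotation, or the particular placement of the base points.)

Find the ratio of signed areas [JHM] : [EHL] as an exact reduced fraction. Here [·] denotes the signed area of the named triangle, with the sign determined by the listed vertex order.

Set E = (0, 0), P = (1, 0), T = (0, 1); any affine frame gives the same invariant.
1. M lies on line PE with PM:ME = -5:1 ⇒ M = (-1/4, 0)
2. H is the centroid of triangle MPT ⇒ H = (1/4, 1/3)
3. J is the midpoint of ME ⇒ J = (-1/8, 0)
4. L is the centroid of triangle THJ ⇒ L = (1/24, 4/9)
2·[JHM] = 1/24, 2·[EHL] = 7/72
[JHM]:[EHL] = 1/24:7/72 = 3/7

[JHM]:[EHL] = 3/7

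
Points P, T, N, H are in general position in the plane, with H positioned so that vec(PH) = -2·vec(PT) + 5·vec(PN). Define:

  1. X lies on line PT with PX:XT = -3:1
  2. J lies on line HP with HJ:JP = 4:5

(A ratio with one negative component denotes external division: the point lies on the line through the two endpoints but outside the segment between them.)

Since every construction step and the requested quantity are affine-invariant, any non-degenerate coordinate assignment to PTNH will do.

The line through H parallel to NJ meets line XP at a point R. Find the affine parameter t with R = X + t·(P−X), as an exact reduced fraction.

Set P = (0, 0), T = (1, 0), N = (0, 1), H = (-2, 5); any affine frame gives the same invariant.
1. X lies on line PT with PX:XT = -3:1 ⇒ X = (3/2, 0)
2. J lies on line HP with HJ:JP = 4:5 ⇒ J = (-10/9, 25/9)
through H parallel to NJ: direction (-10/9, 16/9); meets XP at R = (9/8, 0)
R = X + t·(P−X) with t = 1/4

t = 1/4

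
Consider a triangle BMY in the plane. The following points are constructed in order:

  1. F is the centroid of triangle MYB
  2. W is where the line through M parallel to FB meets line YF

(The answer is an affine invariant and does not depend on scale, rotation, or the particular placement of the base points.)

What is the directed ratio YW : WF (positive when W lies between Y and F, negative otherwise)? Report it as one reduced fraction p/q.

YW:WF = -2

Work in coordinates with B = (0, 0), M = (1, 0), Y = (0, 1).
1. F is the centroid of triangle MYB ⇒ F = (1/3, 1/3)
2. W is where the line through M parallel to FB meets line YF ⇒ W = (2/3, -1/3)
W = Y + t·(F−Y) with t = 2, so YW:WF = t:(1−t) = 2:-1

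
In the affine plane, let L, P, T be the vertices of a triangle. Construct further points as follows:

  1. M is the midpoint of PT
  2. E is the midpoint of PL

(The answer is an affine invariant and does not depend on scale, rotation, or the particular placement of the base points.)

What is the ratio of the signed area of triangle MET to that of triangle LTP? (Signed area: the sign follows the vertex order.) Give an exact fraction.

[MET]:[LTP] = 1/4

Assign L = (0, 0), P = (1, 0), T = (0, 1) — the answer is frame-independent, so this choice is without loss of generality.
1. M is the midpoint of PT ⇒ M = (1/2, 1/2)
2. E is the midpoint of PL ⇒ E = (1/2, 0)
2·[MET] = -1/4, 2·[LTP] = -1
[MET]:[LTP] = -1/4:-1 = 1/4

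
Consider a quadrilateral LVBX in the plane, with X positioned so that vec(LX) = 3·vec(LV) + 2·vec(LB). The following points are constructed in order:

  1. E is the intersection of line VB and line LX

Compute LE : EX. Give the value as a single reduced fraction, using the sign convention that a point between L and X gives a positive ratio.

LE:EX = 1/4

Set L = (0, 0), V = (1, 0), B = (0, 1), X = (3, 2); any affine frame gives the same invariant.
1. E is the intersection of line VB and line LX ⇒ E = (3/5, 2/5)
E = L + t·(X−L) with t = 1/5, so LE:EX = t:(1−t) = 1/5:4/5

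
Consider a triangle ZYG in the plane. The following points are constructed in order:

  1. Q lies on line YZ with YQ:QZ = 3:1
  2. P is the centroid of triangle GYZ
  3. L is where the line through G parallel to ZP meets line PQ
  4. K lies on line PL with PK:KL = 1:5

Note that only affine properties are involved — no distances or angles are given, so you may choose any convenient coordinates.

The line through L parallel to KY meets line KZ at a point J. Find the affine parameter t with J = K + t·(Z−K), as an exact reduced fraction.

Assign Z = (0, 0), Y = (1, 0), G = (0, 1) — the answer is frame-independent, so this choice is without loss of generality.
1. Q lies on line YZ with YQ:QZ = 3:1 ⇒ Q = (1/4, 0)
2. P is the centroid of triangle GYZ ⇒ P = (1/3, 1/3)
3. L is where the line through G parallel to ZP meets line PQ ⇒ L = (2/3, 5/3)
4. K lies on line PL with PK:KL = 1:5 ⇒ K = (7/18, 5/9)
through L parallel to KY: direction (11/18, -5/9); meets KZ at J = (35/36, 25/18)
J = K + t·(Z−K) with t = -3/2

t = -3/2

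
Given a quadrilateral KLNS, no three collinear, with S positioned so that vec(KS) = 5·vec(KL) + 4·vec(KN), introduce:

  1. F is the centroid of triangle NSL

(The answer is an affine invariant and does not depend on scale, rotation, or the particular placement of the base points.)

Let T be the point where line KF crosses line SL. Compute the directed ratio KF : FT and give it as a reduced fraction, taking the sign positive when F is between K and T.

KF:FT = 1/2

Set K = (0, 0), L = (1, 0), N = (0, 1), S = (5, 4); any affine frame gives the same invariant.
1. F is the centroid of triangle NSL ⇒ F = (2, 5/3)
line KF meets SL at T = (6, 5)
F = K + t·(T−K) with t = 1/3, so KF:FT = 1/3:2/3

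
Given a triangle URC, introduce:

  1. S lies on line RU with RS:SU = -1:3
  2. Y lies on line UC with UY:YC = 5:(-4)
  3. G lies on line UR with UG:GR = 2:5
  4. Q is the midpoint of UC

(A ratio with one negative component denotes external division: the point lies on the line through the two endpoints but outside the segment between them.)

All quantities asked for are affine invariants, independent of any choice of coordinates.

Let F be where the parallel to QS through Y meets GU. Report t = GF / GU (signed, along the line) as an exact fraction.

t = -103/2

Choose coordinates U = (0, 0), R = (1, 0), C = (0, 1).
1. S lies on line RU with RS:SU = -1:3 ⇒ S = (3/2, 0)
2. Y lies on line UC with UY:YC = 5:(-4) ⇒ Y = (0, 5)
3. G lies on line UR with UG:GR = 2:5 ⇒ G = (2/7, 0)
4. Q is the midpoint of UC ⇒ Q = (0, 1/2)
through Y parallel to QS: direction (3/2, -1/2); meets GU at F = (15, 0)
F = G + t·(U−G) with t = -103/2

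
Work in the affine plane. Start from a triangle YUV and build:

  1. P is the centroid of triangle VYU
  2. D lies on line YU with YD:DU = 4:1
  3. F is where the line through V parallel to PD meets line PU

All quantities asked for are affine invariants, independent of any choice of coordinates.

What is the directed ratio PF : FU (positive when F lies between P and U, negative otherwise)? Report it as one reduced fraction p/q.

Choose coordinates Y = (0, 0), U = (1, 0), V = (0, 1).
1. P is the centroid of triangle VYU ⇒ P = (1/3, 1/3)
2. D lies on line YU with YD:DU = 4:1 ⇒ D = (4/5, 0)
3. F is where the line through V parallel to PD meets line PU ⇒ F = (7/3, -2/3)
F = P + t·(U−P) with t = 3, so PF:FU = t:(1−t) = 3:-2

PF:FU = -3/2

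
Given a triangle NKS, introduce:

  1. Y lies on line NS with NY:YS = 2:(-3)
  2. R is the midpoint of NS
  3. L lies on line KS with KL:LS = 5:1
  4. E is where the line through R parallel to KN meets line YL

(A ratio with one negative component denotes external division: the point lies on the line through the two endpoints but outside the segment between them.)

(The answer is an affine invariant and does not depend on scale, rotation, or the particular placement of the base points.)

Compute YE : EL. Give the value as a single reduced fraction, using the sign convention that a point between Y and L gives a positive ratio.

YE:EL = 15/2

Set N = (0, 0), K = (1, 0), S = (0, 1); any affine frame gives the same invariant.
1. Y lies on line NS with NY:YS = 2:(-3) ⇒ Y = (0, -2)
2. R is the midpoint of NS ⇒ R = (0, 1/2)
3. L lies on line KS with KL:LS = 5:1 ⇒ L = (1/6, 5/6)
4. E is where the line through R parallel to KN meets line YL ⇒ E = (5/34, 1/2)
E = Y + t·(L−Y) with t = 15/17, so YE:EL = t:(1−t) = 15/17:2/17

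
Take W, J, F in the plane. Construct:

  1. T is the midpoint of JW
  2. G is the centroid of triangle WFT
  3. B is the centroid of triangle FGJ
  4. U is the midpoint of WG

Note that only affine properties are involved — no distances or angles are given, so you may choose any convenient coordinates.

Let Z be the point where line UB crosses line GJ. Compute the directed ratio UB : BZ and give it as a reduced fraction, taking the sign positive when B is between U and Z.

Assign W = (0, 0), J = (1, 0), F = (0, 1) — the answer is frame-independent, so this choice is without loss of generality.
1. T is the midpoint of JW ⇒ T = (1/2, 0)
2. G is the centroid of triangle WFT ⇒ G = (1/6, 1/3)
3. B is the centroid of triangle FGJ ⇒ B = (7/18, 4/9)
4. U is the midpoint of WG ⇒ U = (1/12, 1/6)
line UB meets GJ at Z = (17/72, 11/36)
B = U + t·(Z−U) with t = 2, so UB:BZ = 2:-1

UB:BZ = -2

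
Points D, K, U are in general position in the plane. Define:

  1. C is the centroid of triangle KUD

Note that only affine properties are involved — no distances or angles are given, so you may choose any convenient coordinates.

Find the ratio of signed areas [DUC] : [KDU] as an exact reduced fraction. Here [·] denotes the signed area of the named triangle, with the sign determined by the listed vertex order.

[DUC]:[KDU] = 1/3

Choose coordinates D = (0, 0), K = (1, 0), U = (0, 1).
1. C is the centroid of triangle KUD ⇒ C = (1/3, 1/3)
2·[DUC] = -1/3, 2·[KDU] = -1
[DUC]:[KDU] = -1/3:-1 = 1/3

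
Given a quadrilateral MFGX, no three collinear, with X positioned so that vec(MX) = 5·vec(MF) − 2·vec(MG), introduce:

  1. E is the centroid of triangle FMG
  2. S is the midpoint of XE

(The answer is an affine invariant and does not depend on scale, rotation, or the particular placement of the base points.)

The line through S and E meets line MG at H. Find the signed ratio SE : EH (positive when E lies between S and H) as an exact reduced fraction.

SE:EH = 7

Choose coordinates M = (0, 0), F = (1, 0), G = (0, 1), X = (5, -2).
1. E is the centroid of triangle FMG ⇒ E = (1/3, 1/3)
2. S is the midpoint of XE ⇒ S = (8/3, -5/6)
line SE meets MG at H = (0, 1/2)
E = S + t·(H−S) with t = 7/8, so SE:EH = 7/8:1/8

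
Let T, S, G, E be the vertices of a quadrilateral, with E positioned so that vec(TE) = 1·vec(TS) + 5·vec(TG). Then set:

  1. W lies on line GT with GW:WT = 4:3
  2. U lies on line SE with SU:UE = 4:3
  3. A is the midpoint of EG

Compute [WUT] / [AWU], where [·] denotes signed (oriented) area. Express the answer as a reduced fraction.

[WUT]:[AWU] = -6/19

Set T = (0, 0), S = (1, 0), G = (0, 1), E = (1, 5); any affine frame gives the same invariant.
1. W lies on line GT with GW:WT = 4:3 ⇒ W = (0, 3/7)
2. U lies on line SE with SU:UE = 4:3 ⇒ U = (1, 20/7)
3. A is the midpoint of EG ⇒ A = (1/2, 3)
2·[WUT] = -3/7, 2·[AWU] = 19/14
[WUT]:[AWU] = -3/7:19/14 = -6/19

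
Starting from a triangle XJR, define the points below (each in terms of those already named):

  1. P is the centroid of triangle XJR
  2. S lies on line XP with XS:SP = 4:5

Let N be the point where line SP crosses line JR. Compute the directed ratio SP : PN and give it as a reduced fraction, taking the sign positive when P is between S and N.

Assign X = (0, 0), J = (1, 0), R = (0, 1) — the answer is frame-independent, so this choice is without loss of generality.
1. P is the centroid of triangle XJR ⇒ P = (1/3, 1/3)
2. S lies on line XP with XS:SP = 4:5 ⇒ S = (4/27, 4/27)
line SP meets JR at N = (1/2, 1/2)
P = S + t·(N−S) with t = 10/19, so SP:PN = 10/19:9/19

SP:PN = 10/9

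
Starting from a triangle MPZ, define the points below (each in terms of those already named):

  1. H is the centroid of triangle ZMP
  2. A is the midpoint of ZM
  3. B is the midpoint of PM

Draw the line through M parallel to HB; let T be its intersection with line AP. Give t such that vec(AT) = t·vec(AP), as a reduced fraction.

Work in coordinates with M = (0, 0), P = (1, 0), Z = (0, 1).
1. H is the centroid of triangle ZMP ⇒ H = (1/3, 1/3)
2. A is the midpoint of ZM ⇒ A = (0, 1/2)
3. B is the midpoint of PM ⇒ B = (1/2, 0)
through M parallel to HB: direction (1/6, -1/3); meets AP at T = (-1/3, 2/3)
T = A + t·(P−A) with t = -1/3

t = -1/3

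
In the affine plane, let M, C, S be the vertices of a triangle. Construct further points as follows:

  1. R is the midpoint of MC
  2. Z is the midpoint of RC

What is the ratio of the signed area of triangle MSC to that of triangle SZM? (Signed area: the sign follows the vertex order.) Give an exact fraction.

Choose coordinates M = (0, 0), C = (1, 0), S = (0, 1).
1. R is the midpoint of MC ⇒ R = (1/2, 0)
2. Z is the midpoint of RC ⇒ Z = (3/4, 0)
2·[MSC] = -1, 2·[SZM] = -3/4
[MSC]:[SZM] = -1:-3/4 = 4/3

[MSC]:[SZM] = 4/3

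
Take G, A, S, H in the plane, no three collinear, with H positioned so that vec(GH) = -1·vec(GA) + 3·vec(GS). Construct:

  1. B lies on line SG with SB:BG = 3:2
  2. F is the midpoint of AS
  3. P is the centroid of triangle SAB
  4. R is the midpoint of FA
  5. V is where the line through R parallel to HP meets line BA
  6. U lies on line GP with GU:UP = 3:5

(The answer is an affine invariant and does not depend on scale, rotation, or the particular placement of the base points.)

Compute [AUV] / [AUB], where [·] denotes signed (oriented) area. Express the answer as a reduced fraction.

[AUV]:[AUB] = 3/20

Set G = (0, 0), A = (1, 0), S = (0, 1), H = (-1, 3); any affine frame gives the same invariant.
1. B lies on line SG with SB:BG = 3:2 ⇒ B = (0, 2/5)
2. F is the midpoint of AS ⇒ F = (1/2, 1/2)
3. P is the centroid of triangle SAB ⇒ P = (1/3, 7/15)
4. R is the midpoint of FA ⇒ R = (3/4, 1/4)
5. V is where the line through R parallel to HP meets line BA ⇒ V = (17/20, 3/50)
6. U lies on line GP with GU:UP = 3:5 ⇒ U = (1/8, 7/40)
2·[AUV] = -21/800, 2·[AUB] = -7/40
[AUV]:[AUB] = -21/800:-7/40 = 3/20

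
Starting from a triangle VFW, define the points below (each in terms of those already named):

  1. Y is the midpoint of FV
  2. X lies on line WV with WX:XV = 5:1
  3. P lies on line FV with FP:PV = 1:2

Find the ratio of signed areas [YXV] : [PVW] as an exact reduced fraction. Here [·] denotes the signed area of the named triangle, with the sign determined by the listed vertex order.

[YXV]:[PVW] = -1/8

Choose coordinates V = (0, 0), F = (1, 0), W = (0, 1).
1. Y is the midpoint of FV ⇒ Y = (1/2, 0)
2. X lies on line WV with WX:XV = 5:1 ⇒ X = (0, 1/6)
3. P lies on line FV with FP:PV = 1:2 ⇒ P = (2/3, 0)
2·[YXV] = 1/12, 2·[PVW] = -2/3
[YXV]:[PVW] = 1/12:-2/3 = -1/8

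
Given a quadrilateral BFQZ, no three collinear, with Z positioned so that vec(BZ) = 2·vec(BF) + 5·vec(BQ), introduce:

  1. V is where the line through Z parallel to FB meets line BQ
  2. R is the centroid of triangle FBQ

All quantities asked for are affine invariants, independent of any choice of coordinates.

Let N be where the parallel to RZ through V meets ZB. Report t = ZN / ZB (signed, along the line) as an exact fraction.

Choose coordinates B = (0, 0), F = (1, 0), Q = (0, 1), Z = (2, 5).
1. V is where the line through Z parallel to FB meets line BQ ⇒ V = (0, 5)
2. R is the centroid of triangle FBQ ⇒ R = (1/3, 1/3)
through V parallel to RZ: direction (5/3, 14/3); meets ZB at N = (-50/3, -125/3)
N = Z + t·(B−Z) with t = 28/3

t = 28/3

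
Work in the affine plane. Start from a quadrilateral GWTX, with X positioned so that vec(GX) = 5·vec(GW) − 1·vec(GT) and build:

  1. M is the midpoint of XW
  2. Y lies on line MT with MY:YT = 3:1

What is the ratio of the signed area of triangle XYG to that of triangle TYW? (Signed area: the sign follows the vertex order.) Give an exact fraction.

Work in coordinates with G = (0, 0), W = (1, 0), T = (0, 1), X = (5, -1).
1. M is the midpoint of XW ⇒ M = (3, -1/2)
2. Y lies on line MT with MY:YT = 3:1 ⇒ Y = (3/4, 5/8)
2·[XYG] = 31/8, 2·[TYW] = -3/8
[XYG]:[TYW] = 31/8:-3/8 = -31/3

[XYG]:[TYW] = -31/3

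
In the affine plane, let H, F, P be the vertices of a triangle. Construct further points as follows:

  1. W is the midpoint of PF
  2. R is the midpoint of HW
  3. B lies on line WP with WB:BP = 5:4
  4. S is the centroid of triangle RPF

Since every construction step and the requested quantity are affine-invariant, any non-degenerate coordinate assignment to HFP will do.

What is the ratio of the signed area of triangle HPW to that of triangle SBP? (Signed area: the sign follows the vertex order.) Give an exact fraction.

Assign H = (0, 0), F = (1, 0), P = (0, 1) — the answer is frame-independent, so this choice is without loss of generality.
1. W is the midpoint of PF ⇒ W = (1/2, 1/2)
2. R is the midpoint of HW ⇒ R = (1/4, 1/4)
3. B lies on line WP with WB:BP = 5:4 ⇒ B = (2/9, 7/9)
4. S is the centroid of triangle RPF ⇒ S = (5/12, 5/12)
2·[HPW] = -1/2, 2·[SBP] = 1/27
[HPW]:[SBP] = -1/2:1/27 = -27/2

[HPW]:[SBP] = -27/2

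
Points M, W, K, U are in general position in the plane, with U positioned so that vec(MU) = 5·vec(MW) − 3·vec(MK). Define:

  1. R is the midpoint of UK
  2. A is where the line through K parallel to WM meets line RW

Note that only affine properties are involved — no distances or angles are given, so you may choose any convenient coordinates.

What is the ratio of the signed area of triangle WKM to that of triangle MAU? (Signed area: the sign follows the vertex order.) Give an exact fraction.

Choose coordinates M = (0, 0), W = (1, 0), K = (0, 1), U = (5, -3).
1. R is the midpoint of UK ⇒ R = (5/2, -1)
2. A is where the line through K parallel to WM meets line RW ⇒ A = (-1/2, 1)
2·[WKM] = 1, 2·[MAU] = -7/2
[WKM]:[MAU] = 1:-7/2 = -2/7

[WKM]:[MAU] = -2/7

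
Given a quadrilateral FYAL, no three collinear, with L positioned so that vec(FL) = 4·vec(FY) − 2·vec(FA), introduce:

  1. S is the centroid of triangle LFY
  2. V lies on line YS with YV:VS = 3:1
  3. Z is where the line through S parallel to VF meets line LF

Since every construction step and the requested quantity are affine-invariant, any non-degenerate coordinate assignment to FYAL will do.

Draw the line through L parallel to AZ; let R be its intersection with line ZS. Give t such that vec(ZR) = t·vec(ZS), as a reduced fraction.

t = 3

Work in coordinates with F = (0, 0), Y = (1, 0), A = (0, 1), L = (4, -2).
1. S is the centroid of triangle LFY ⇒ S = (5/3, -2/3)
2. V lies on line YS with YV:VS = 3:1 ⇒ V = (3/2, -1/2)
3. Z is where the line through S parallel to VF meets line LF ⇒ Z = (2/3, -1/3)
through L parallel to AZ: direction (2/3, -4/3); meets ZS at R = (11/3, -4/3)
R = Z + t·(S−Z) with t = 3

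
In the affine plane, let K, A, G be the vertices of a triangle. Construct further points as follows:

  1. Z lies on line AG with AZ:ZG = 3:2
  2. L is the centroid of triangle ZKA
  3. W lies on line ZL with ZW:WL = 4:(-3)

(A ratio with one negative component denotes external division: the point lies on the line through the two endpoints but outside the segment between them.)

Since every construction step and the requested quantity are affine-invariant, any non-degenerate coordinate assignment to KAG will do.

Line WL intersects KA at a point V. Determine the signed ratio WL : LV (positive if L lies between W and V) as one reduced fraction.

Assign K = (0, 0), A = (1, 0), G = (0, 1) — the answer is frame-independent, so this choice is without loss of generality.
1. Z lies on line AG with AZ:ZG = 3:2 ⇒ Z = (2/5, 3/5)
2. L is the centroid of triangle ZKA ⇒ L = (7/15, 1/5)
3. W lies on line ZL with ZW:WL = 4:(-3) ⇒ W = (2/3, -1)
line WL meets KA at V = (1/2, 0)
L = W + t·(V−W) with t = 6/5, so WL:LV = 6/5:-1/5

WL:LV = -6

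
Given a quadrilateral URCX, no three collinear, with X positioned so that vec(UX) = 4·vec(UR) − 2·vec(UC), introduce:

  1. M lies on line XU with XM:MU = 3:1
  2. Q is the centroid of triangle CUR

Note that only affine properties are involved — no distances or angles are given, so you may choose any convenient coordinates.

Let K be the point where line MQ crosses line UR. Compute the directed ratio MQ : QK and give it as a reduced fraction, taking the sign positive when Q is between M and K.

MQ:QK = -5/2

Assign U = (0, 0), R = (1, 0), C = (0, 1), X = (4, -2) — the answer is frame-independent, so this choice is without loss of generality.
1. M lies on line XU with XM:MU = 3:1 ⇒ M = (1, -1/2)
2. Q is the centroid of triangle CUR ⇒ Q = (1/3, 1/3)
line MQ meets UR at K = (3/5, 0)
Q = M + t·(K−M) with t = 5/3, so MQ:QK = 5/3:-2/3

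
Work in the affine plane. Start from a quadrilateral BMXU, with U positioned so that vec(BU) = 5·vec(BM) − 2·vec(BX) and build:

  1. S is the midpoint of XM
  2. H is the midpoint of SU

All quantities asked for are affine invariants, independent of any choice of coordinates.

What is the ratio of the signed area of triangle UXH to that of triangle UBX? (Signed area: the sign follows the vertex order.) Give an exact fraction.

Set B = (0, 0), M = (1, 0), X = (0, 1), U = (5, -2); any affine frame gives the same invariant.
1. S is the midpoint of XM ⇒ S = (1/2, 1/2)
2. H is the midpoint of SU ⇒ H = (11/4, -3/4)
2·[UXH] = 1/2, 2·[UBX] = -5
[UXH]:[UBX] = 1/2:-5 = -1/10

[UXH]:[UBX] = -1/10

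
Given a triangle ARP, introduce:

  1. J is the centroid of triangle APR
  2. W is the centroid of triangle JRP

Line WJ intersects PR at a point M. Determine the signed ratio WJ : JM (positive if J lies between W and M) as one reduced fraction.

WJ:JM = -2/3

Choose coordinates A = (0, 0), R = (1, 0), P = (0, 1).
1. J is the centroid of triangle APR ⇒ J = (1/3, 1/3)
2. W is the centroid of triangle JRP ⇒ W = (4/9, 4/9)
line WJ meets PR at M = (1/2, 1/2)
J = W + t·(M−W) with t = -2, so WJ:JM = -2:3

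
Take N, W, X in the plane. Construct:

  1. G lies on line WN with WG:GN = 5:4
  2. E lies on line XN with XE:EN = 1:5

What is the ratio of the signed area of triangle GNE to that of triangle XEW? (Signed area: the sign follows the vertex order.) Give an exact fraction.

[GNE]:[XEW] = -20/9

Assign N = (0, 0), W = (1, 0), X = (0, 1) — the answer is frame-independent, so this choice is without loss of generality.
1. G lies on line WN with WG:GN = 5:4 ⇒ G = (4/9, 0)
2. E lies on line XN with XE:EN = 1:5 ⇒ E = (0, 5/6)
2·[GNE] = -10/27, 2·[XEW] = 1/6
[GNE]:[XEW] = -10/27:1/6 = -20/9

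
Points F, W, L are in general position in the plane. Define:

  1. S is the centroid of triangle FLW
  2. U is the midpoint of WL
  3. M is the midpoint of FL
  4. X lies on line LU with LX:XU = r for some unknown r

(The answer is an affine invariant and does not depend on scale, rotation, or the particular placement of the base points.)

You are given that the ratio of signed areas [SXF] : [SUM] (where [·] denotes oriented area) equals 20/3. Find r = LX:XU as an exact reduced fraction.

r = -2/5

Work in coordinates with F = (0, 0), W = (1, 0), L = (0, 1).
1. S is the centroid of triangle FLW ⇒ S = (1/3, 1/3)
2. U is the midpoint of WL ⇒ U = (1/2, 1/2)
3. M is the midpoint of FL ⇒ M = (0, 1/2)
4. With LX:XU = r, write λ = r/(r+1) so X = L + λ·(U−L); X is affine-linear in λ
Every point depending on X is an affine combination of X and λ-independent points, so each such coordinate is linear in λ; the λ² term in each signed area is a multiple of (U−L)×(U−L) = 0, so 2·[SXF] and 2·[SUM] are each linear in λ. Evaluating at λ=0 and λ=1:
  2·[SXF] = -1/3·λ + 1/3,   2·[SUM] = 1/12
So [SXF]:[SUM] = (-1/3·λ + 1/3) / (1/12). Setting this equal to 20/3:
  -1/3·λ + 1/3 = 20/3·(1/12)  ⇒  λ = -2/3
Then r = λ/(1−λ) = (-2/3)/(5/3) = -2/5. Check: with r = -2/5, X = (-1/3, 4/3) and [SXF]:[SUM] = 20/3 as required.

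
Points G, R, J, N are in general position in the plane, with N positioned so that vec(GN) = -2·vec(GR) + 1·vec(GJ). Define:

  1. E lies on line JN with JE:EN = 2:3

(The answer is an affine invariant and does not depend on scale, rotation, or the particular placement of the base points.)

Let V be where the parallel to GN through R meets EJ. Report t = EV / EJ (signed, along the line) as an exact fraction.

t = -1/4

Assign G = (0, 0), R = (1, 0), J = (0, 1), N = (-2, 1) — the answer is frame-independent, so this choice is without loss of generality.
1. E lies on line JN with JE:EN = 2:3 ⇒ E = (-4/5, 1)
through R parallel to GN: direction (-2, 1); meets EJ at V = (-1, 1)
V = E + t·(J−E) with t = -1/4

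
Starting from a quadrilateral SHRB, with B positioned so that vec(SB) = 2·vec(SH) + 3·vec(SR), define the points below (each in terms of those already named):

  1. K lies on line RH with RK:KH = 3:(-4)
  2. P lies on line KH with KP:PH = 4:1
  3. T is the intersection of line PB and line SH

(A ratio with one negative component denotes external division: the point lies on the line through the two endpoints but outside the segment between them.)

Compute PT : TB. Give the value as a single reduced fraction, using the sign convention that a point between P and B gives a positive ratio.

Work in coordinates with S = (0, 0), H = (1, 0), R = (0, 1), B = (2, 3).
1. K lies on line RH with RK:KH = 3:(-4) ⇒ K = (-3, 4)
2. P lies on line KH with KP:PH = 4:1 ⇒ P = (1/5, 4/5)
3. T is the intersection of line PB and line SH ⇒ T = (-5/11, 0)
T = P + t·(B−P) with t = -4/11, so PT:TB = t:(1−t) = -4/11:15/11

PT:TB = -4/15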